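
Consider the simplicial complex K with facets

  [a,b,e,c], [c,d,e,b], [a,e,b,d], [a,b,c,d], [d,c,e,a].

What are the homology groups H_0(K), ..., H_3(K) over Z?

H_0 = Z,  H_1 = 0,  H_2 = 0,  H_3 = Z.

K has 5 vertices, 10 edges, 10 triangles, 5 3-simplices.
rank ∂_0 = 0, rank ∂_1 = 4 ⇒ b_0 = 5 − 0 − 4 = 1; all invariant factors of ∂_1 are 1 so no torsion. So H_0 ≅ Z.
rank ∂_1 = 4, rank ∂_2 = 6 ⇒ b_1 = 10 − 4 − 6 = 0; all invariant factors of ∂_2 are 1 so no torsion. So H_1 ≅ 0.
rank ∂_2 = 6, rank ∂_3 = 4 ⇒ b_2 = 10 − 6 − 4 = 0; all invariant factors of ∂_3 are 1 so no torsion. So H_2 ≅ 0.
rank ∂_3 = 4, rank ∂_4 = 0 ⇒ b_3 = 5 − 4 − 0 = 1. So H_3 ≅ Z.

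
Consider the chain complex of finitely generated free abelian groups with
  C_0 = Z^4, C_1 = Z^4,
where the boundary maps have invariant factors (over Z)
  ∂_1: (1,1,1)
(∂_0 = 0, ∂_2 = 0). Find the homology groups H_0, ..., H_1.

H_0: b_0 = 4 − 0 − 3 = 1; torsion from ∂_1 factors > 1: none. So H_0 = Z.
H_1: b_1 = 4 − 3 − 0 = 1; torsion from ∂_2 factors > 1: none. So H_1 = Z.

H_0 = Z,  H_1 = Z.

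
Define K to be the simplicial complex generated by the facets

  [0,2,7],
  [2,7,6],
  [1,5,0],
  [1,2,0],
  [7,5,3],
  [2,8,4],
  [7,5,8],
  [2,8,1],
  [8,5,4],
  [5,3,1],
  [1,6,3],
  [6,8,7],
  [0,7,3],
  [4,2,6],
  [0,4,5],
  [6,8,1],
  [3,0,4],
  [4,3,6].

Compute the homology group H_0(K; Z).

K has 9 vertices, 27 edges, 18 triangles.
rank ∂_0 = 0, rank ∂_1 = 8 ⇒ b_0 = 9 − 0 − 8 = 1; all invariant factors of ∂_1 are 1 so no torsion. So H_0 = Z.

H_0 = Z.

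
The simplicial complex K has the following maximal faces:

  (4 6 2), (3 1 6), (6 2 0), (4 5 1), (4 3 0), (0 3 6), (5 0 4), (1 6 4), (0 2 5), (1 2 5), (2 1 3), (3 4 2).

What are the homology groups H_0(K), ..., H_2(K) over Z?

H_0 ≅ Z,  H_1 ≅ Z/2,  H_2 = 0.

Take the total order 0 < 1 < 2 < 3 < 4 < 5 < 6 on the vertex set. Then K (dimension 2) consists of the simplices:

  0-simplices (7): [0], [1], [2], [3], [4], [5], [6]
  1-simplices (18): [0,2], [0,3], [0,4], [0,5], [0,6], [1,2], [1,3], [1,4], [1,5], [1,6], [2,3], [2,4], [2,5], [2,6], [3,4], [3,6], [4,5], [4,6]
  2-simplices (12): [0,2,5], [0,2,6], [0,3,4], [0,3,6], [0,4,5], [1,2,3], [1,2,5], [1,3,6], [1,4,5], [1,4,6], [2,3,4], [2,4,6]

Hence C_0 ≅ Z^7, C_1 ≅ Z^18, C_2 ≅ Z^12.

∂_1: C_1 → C_0 maps an edge to its endpoints' difference, ∂[p,q] = q − p. For instance
  ∂[0,3] = [3] − [0].
This gives a 7×18 integer matrix of rank 6; reducing to Smith normal form yields diagonal entries (1,1,1,1,1,1).

∂_2: C_2 → C_1 maps a triangle to the signed sum of its edges. For instance
  ∂[0,3,4] = [3,4] − [0,4] + [0,3],
  ∂[1,2,5] = [2,5] − [1,5] + [1,2].
The resulting 18×12 matrix has rank 12, and its Smith normal form has invariant factors (1,1,1,1,1,1,1,1,1,1,1,2).

Now H_k = ker ∂_k / im ∂_{k+1}, so:

  H_0: rank C_0 − rank ∂_1 = 7 − 6 = 1, and the invariant factors of ∂_1 are all 1, so H_0 = Z.
  H_1: rank ker ∂_1 − rank ∂_2 = (18 − 6) − 12 = 0, and ∂_2 has invariant factor 2 > 1, so H_1 = Z/2.
  H_2: rank ker ∂_2 − rank ∂_3 = (12 − 12) − 0 = 0, and there is no ∂_3, so H_2 = 0.

As a check, the Euler characteristic is 7 − 18 + 12 = 1, which agrees with 1 − 0 + 0 = 1.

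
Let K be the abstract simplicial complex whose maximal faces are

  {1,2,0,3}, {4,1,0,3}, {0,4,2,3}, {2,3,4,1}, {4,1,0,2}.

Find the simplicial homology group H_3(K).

We work with the vertex ordering 0 < 1 < 2 < 3 < 4. The simplices of K, each written with vertices in increasing order, are:

  0-simplices (5): [0], [1], [2], [3], [4]
  1-simplices (10): [0,1], [0,2], [0,3], [0,4], [1,2], [1,3], [1,4], [2,3], [2,4], [3,4]
  2-simplices (10): [0,1,2], [0,1,3], [0,1,4], [0,2,3], [0,2,4], [0,3,4], [1,2,3], [1,2,4], [1,3,4], [2,3,4]
  3-simplices (5): [0,1,2,3], [0,1,2,4], [0,1,3,4], [0,2,3,4], [1,2,3,4]

Hence C_0 ≅ Z^5, C_1 ≅ Z^10, C_2 ≅ Z^10, C_3 ≅ Z^5.

Boundary ∂_1: C_1 → C_0 maps an edge to its endpoints' difference, ∂[p,q] = q − p. For instance
  ∂[2,4] = [4] − [2].
The resulting 5×10 matrix has rank 4, and its Smith normal form has invariant factors (1,1,1,1).

Boundary ∂_2: C_2 → C_1 acts by ∂[p,q,r] = [q,r] − [p,r] + [p,q]. For instance
  ∂[2,3,4] = [3,4] − [2,4] + [2,3],
  ∂[0,2,3] = [2,3] − [0,3] + [0,2].
As a 10×10 matrix over Z this has rank 6, with invariant factors (1,1,1,1,1,1).

∂_3: C_3 → C_2 sends each 3-simplex σ to the alternating sum Σ_i (−1)^i (σ with its i-th vertex removed). For instance
  ∂[0,1,2,3] = [1,2,3] − [0,2,3] + [0,1,3] − [0,1,2],
  ∂[0,2,3,4] = [2,3,4] − [0,3,4] + [0,2,4] − [0,2,3].
As a 10×5 matrix over Z this has rank 4, with invariant factors (1,1,1,1).

Reading off H_k = ker ∂_k / im ∂_{k+1}:

  H_3: rank ker ∂_3 − rank ∂_4 = (5 − 4) − 0 = 1, and there is no ∂_4, so H_3 = Z.

H_3 ≅ Z.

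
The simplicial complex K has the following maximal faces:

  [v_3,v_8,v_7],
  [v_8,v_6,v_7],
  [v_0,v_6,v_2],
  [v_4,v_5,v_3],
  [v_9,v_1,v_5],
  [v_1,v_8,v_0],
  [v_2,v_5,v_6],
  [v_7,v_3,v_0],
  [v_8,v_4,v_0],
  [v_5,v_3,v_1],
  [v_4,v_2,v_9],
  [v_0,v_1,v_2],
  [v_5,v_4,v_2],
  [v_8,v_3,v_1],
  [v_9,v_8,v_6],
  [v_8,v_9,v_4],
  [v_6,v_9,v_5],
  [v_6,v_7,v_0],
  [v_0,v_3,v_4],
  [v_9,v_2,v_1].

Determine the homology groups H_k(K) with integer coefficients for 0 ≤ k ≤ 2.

Fix the vertex order v_0 < v_1 < v_2 < v_3 < v_4 < v_5 < v_6 < v_7 < v_8 < v_9 and write every simplex with vertices in increasing order. Then dim K = 2 and the simplices of K are:

  0-simplices (10): [v_0], [v_1], [v_2], [v_3], [v_4], [v_5], [v_6], [v_7], [v_8], [v_9]
  1-simplices (30): (30 of them)
  2-simplices (20): (20 of them)

giving chain groups C_0 ≅ Z^10, C_1 ≅ Z^30, C_2 ≅ Z^20.

∂_1: C_1 → C_0 maps an edge to its endpoints' difference, ∂[p,q] = q − p.
As a 10×30 matrix over Z this has rank 9, with invariant factors (1,1,1,1,1,1,1,1,1).

Boundary ∂_2: C_2 → C_1 sends each 2-simplex [p,q,r] to [q,r] − [p,r] + [p,q]. For instance
  ∂[v_3,v_4,v_5] = [v_4,v_5] − [v_3,v_5] + [v_3,v_4],
  ∂[v_1,v_2,v_9] = [v_2,v_9] − [v_1,v_9] + [v_1,v_2].
This gives a 30×20 integer matrix of rank 20; reducing to Smith normal form yields diagonal entries (1,1,1,1,1,1,1,1,1,1,1,1,1,1,1,1,1,1,1,2).

Now H_k = ker ∂_k / im ∂_{k+1}, so:

  H_0: rank C_0 − rank ∂_1 = 10 − 9 = 1, and the invariant factors of ∂_1 are all 1, so H_0 ≅ Z.
  H_1: rank ker ∂_1 − rank ∂_2 = (30 − 9) − 20 = 1, and ∂_2 has invariant factor 2 > 1, so H_1 ≅ Z ⊕ Z_2.
  H_2: rank ker ∂_2 − rank ∂_3 = (20 − 20) − 0 = 0, and there is no ∂_3, so H_2 ≅ 0.

H_0 = Z,  H_1 = Z ⊕ Z_2,  H_2 = 0.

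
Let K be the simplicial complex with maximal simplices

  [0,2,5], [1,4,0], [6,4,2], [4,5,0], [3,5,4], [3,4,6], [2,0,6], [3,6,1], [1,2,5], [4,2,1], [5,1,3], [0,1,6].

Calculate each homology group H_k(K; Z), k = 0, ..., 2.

H_0 = Z,  H_1 = Z/2Z,  H_2 = 0.

K has 7 vertices, 18 edges, 12 triangles.
rank ∂_0 = 0, rank ∂_1 = 6 ⇒ b_0 = 7 − 0 − 6 = 1; all invariant factors of ∂_1 are 1 so no torsion. So H_0 = Z.
rank ∂_1 = 6, rank ∂_2 = 12 ⇒ b_1 = 18 − 6 − 12 = 0; ∂_2 has invariant factor(s) [2] giving torsion. So H_1 = Z/2Z.
rank ∂_2 = 12, rank ∂_3 = 0 ⇒ b_2 = 12 − 12 − 0 = 0. So H_2 = 0.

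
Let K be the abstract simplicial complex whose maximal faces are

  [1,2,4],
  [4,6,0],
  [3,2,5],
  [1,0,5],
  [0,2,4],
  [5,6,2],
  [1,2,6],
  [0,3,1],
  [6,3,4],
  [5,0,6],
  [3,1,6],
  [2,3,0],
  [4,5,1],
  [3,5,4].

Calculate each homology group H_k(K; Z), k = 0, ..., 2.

Fix the vertex order 0 < 1 < 2 < 3 < 4 < 5 < 6 and write every simplex with vertices in increasing order. Then dim K = 2 and the simplices of K are:

  0-simplices (7): [0], [1], [2], [3], [4], [5], [6]
  1-simplices (21): [0,1], [0,2], [0,3], [0,4], [0,5], [0,6], [1,2], [1,3], [1,4], [1,5], [1,6], [2,3], [2,4], [2,5], [2,6], [3,4], [3,5], [3,6], [4,5], [4,6], [5,6]
  2-simplices (14): [0,1,3], [0,1,5], [0,2,3], [0,2,4], [0,4,6], [0,5,6], [1,2,4], [1,2,6], [1,3,6], [1,4,5], [2,3,5], [2,5,6], [3,4,5], [3,4,6]

Hence C_0 ≅ Z^7, C_1 ≅ Z^21, C_2 ≅ Z^14.

Boundary ∂_1: C_1 → C_0 is given by ∂[p,q] = [q] − [p]. For instance
  ∂[3,6] = [6] − [3].
This gives a 7×21 integer matrix of rank 6; reducing to Smith normal form yields diagonal entries (1,1,1,1,1,1).

Boundary ∂_2: C_2 → C_1 maps a triangle to the signed sum of its edges. For instance
  ∂[0,2,3] = [2,3] − [0,3] + [0,2],
  ∂[0,1,3] = [1,3] − [0,3] + [0,1].
As a 21×14 matrix over Z this has rank 13, with invariant factors (1,1,1,1,1,1,1,1,1,1,1,1,1).

Now H_k = ker ∂_k / im ∂_{k+1}, so:

  H_0: rank C_0 − rank ∂_1 = 7 − 6 = 1, and the invariant factors of ∂_1 are all 1, so H_0 ≅ Z.
  H_1: rank ker ∂_1 − rank ∂_2 = (21 − 6) − 13 = 2, and the invariant factors of ∂_2 are all 1, so H_1 ≅ Z^2.
  H_2: rank ker ∂_2 − rank ∂_3 = (14 − 13) − 0 = 1, and there is no ∂_3, so H_2 ≅ Z.

H_0 = Z,  H_1 = Z^2,  H_2 = Z.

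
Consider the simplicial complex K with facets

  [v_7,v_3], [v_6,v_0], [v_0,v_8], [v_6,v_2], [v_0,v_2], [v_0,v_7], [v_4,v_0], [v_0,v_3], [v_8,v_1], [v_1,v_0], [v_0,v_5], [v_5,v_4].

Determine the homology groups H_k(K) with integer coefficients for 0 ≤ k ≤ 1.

H_0 ≅ Z,  H_1 ≅ Z^4.

Fix the vertex order v_0 < v_1 < v_2 < v_3 < v_4 < v_5 < v_6 < v_7 < v_8 and write every simplex with vertices in increasing order. Then dim K = 1 and the simplices of K are:

  0-simplices (9): [v_0], [v_1], [v_2], [v_3], [v_4], [v_5], [v_6], [v_7], [v_8]
  1-simplices (12): [v_0,v_1], [v_0,v_2], [v_0,v_3], [v_0,v_4], [v_0,v_5], [v_0,v_6], [v_0,v_7], [v_0,v_8], [v_1,v_8], [v_2,v_6], [v_3,v_7], [v_4,v_5]

Hence C_0 ≅ Z^9, C_1 ≅ Z^12.

The boundary map ∂_1: C_1 → C_0 maps an edge to its endpoints' difference, ∂[p,q] = q − p.
As a 9×12 matrix over Z this has rank 8, with invariant factors (1,1,1,1,1,1,1,1).

Now H_k = ker ∂_k / im ∂_{k+1}, so:

  H_0: rank C_0 − rank ∂_1 = 9 − 8 = 1, and the invariant factors of ∂_1 are all 1, so H_0 = Z.
  H_1: rank ker ∂_1 − rank ∂_2 = (12 − 8) − 0 = 4, and there is no ∂_2, so H_1 = Z^4.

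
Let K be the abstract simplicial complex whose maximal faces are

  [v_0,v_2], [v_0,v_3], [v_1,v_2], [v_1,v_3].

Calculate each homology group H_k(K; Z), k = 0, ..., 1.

K has 4 vertices, 4 edges.
rank ∂_0 = 0, rank ∂_1 = 3 ⇒ b_0 = 4 − 0 − 3 = 1; all invariant factors of ∂_1 are 1 so no torsion. So H_0 = Z.
rank ∂_1 = 3, rank ∂_2 = 0 ⇒ b_1 = 4 − 3 − 0 = 1. So H_1 = Z.

H_0 ≅ Z,  H_1 ≅ Z.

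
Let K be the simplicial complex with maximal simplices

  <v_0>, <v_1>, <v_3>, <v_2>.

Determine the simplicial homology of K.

H_0 = Z^4.

Order the vertices as v_0 < v_1 < v_2 < v_3. Listing each simplex with vertices in this order, K has dimension 0 with simplices:

  0-simplices (4): [v_0], [v_1], [v_2], [v_3]

so the chain groups are C_0 ≅ Z^4.

Reading off H_k = ker ∂_k / im ∂_{k+1}:

  H_0: rank C_0 − rank ∂_1 = 4 − 0 = 4, and there is no ∂_1, so H_0 = Z^4.

(K is a triangulation of a set of 4 points.)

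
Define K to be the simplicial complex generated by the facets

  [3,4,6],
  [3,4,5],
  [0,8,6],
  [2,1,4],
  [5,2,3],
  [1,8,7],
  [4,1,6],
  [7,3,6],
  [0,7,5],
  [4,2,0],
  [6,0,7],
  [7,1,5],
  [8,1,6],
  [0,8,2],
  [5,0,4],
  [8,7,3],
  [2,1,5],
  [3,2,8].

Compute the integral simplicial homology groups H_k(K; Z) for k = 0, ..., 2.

Fix the vertex order 0 < 1 < 2 < 3 < 4 < 5 < 6 < 7 < 8 and write every simplex with vertices in increasing order. Then dim K = 2 and the simplices of K are:

  0-simplices (9): [0], [1], [2], [3], [4], [5], [6], [7], [8]
  1-simplices (27): (27 of them)
  2-simplices (18): [0,2,4], [0,2,8], [0,4,5], [0,5,7], [0,6,7], [0,6,8], [1,2,4], [1,2,5], [1,4,6], [1,5,7], [1,6,8], [1,7,8], [2,3,5], [2,3,8], [3,4,5], [3,4,6], [3,6,7], [3,7,8]

giving chain groups C_0 ≅ Z^9, C_1 ≅ Z^27, C_2 ≅ Z^18.

∂_1: C_1 → C_0 maps an edge to its endpoints' difference, ∂[p,q] = q − p. For instance
  ∂[2,8] = [8] − [2].
The resulting 9×27 matrix has rank 8, and its Smith normal form has invariant factors (1,1,1,1,1,1,1,1).

Boundary ∂_2: C_2 → C_1 sends each 2-simplex [p,q,r] to [q,r] − [p,r] + [p,q]. For instance
  ∂[3,6,7] = [6,7] − [3,7] + [3,6],
  ∂[0,2,4] = [2,4] − [0,4] + [0,2].
The 27×18 boundary matrix has rank 18 and Smith normal form diag(1,1,1,1,1,1,1,1,1,1,1,1,1,1,1,1,1,2).

Computing H_k = (kernel of ∂_k) / (image of ∂_{k+1}):

  H_0: rank C_0 − rank ∂_1 = 9 − 8 = 1, and the invariant factors of ∂_1 are all 1, so H_0 = Z.
  H_1: rank ker ∂_1 − rank ∂_2 = (27 − 8) − 18 = 1, and ∂_2 has invariant factor 2 > 1, so H_1 = Z × Z/2.
  H_2: rank ker ∂_2 − rank ∂_3 = (18 − 18) − 0 = 0, and there is no ∂_3, so H_2 = 0.

As a check, the Euler characteristic is 9 − 27 + 18 = 0, which agrees with 1 − 1 + 0 = 0.

H_0 = Z,  H_1 = Z × Z/2,  H_2 = 0.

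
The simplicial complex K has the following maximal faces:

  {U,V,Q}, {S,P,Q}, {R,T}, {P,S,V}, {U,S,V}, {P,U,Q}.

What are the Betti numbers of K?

b_0 = 2, b_1 = 1, b_2 = 0.

We work with the vertex ordering P < Q < R < S < T < U < V. The simplices of K, each written with vertices in increasing order, are:

  0-simplices (7): P, Q, R, S, T, U, V
  1-simplices (11): PQ, PS, PU, PV, QS, QU, QV, RT, SU, SV, UV
  2-simplices (5): PQS, PQU, PSV, QUV, SUV

giving chain groups C_0 ≅ Z^7, C_1 ≅ Z^11, C_2 ≅ Z^5.

∂_1: C_1 → C_0 maps an edge to its endpoints' difference, ∂[p,q] = q − p. For instance
  ∂SV = V − S.
As a 7×11 matrix over Z this has rank 5, with invariant factors (1,1,1,1,1).

∂_2: C_2 → C_1 maps a triangle to the signed sum of its edges. For instance
  ∂PQU = QU − PU + PQ,
  ∂PSV = SV − PV + PS.
The 11×5 boundary matrix has rank 5 and Smith normal form diag(1,1,1,1,1).

Now H_k = ker ∂_k / im ∂_{k+1}, so:

  H_0: rank C_0 − rank ∂_1 = 7 − 5 = 2, and the invariant factors of ∂_1 are all 1, so H_0 = Z^2.
  H_1: rank ker ∂_1 − rank ∂_2 = (11 − 5) − 5 = 1, and the invariant factors of ∂_2 are all 1, so H_1 = Z.
  H_2: rank ker ∂_2 − rank ∂_3 = (5 − 5) − 0 = 0, and there is no ∂_3, so H_2 = 0.

Hence the Betti numbers are b_0 = 2, b_1 = 1, b_2 = 0.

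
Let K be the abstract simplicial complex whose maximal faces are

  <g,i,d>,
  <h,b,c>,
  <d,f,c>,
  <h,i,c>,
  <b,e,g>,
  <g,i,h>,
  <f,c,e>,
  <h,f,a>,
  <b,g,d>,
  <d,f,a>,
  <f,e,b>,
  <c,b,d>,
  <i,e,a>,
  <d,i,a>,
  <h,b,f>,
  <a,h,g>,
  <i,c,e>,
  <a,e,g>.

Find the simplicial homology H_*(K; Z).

Order the vertices as a < b < c < d < e < f < g < h < i. Listing each simplex with vertices in this order, K has dimension 2 with simplices:

  0-simplices (9): a, b, c, d, e, f, g, h, i
  1-simplices (27): ad, ae, af, ag, ah, ai, bc, bd, be, bf, bg, bh, cd, ce, cf, ch, ci, df, dg, di, ef, eg, ei, fh, gh, gi, hi
  2-simplices (18): adf, adi, aeg, aei, afh, agh, bcd, bch, bdg, bef, beg, bfh, cdf, cef, cei, chi, dgi, ghi

Hence C_0 ≅ Z^9, C_1 ≅ Z^27, C_2 ≅ Z^18.

∂_1: C_1 → C_0 sends each edge [p,q] (with p < q) to q − p.
This gives a 9×27 integer matrix of rank 8; reducing to Smith normal form yields diagonal entries (1,1,1,1,1,1,1,1).

∂_2: C_2 → C_1 acts by ∂[p,q,r] = [q,r] − [p,r] + [p,q]. For instance
  ∂adi = di − ai + ad,
  ∂dgi = gi − di + dg.
The resulting 27×18 matrix has rank 18, and its Smith normal form has invariant factors (1,1,1,1,1,1,1,1,1,1,1,1,1,1,1,1,1,2).

Reading off H_k = ker ∂_k / im ∂_{k+1}:

  H_0: rank C_0 − rank ∂_1 = 9 − 8 = 1, and the invariant factors of ∂_1 are all 1, so H_0 ≅ Z.
  H_1: rank ker ∂_1 − rank ∂_2 = (27 − 8) − 18 = 1, and ∂_2 has invariant factor 2 > 1, so H_1 ≅ Z × Z/2.
  H_2: rank ker ∂_2 − rank ∂_3 = (18 − 18) − 0 = 0, and there is no ∂_3, so H_2 ≅ 0.

As a check, the Euler characteristic is 9 − 27 + 18 = 0, which agrees with 1 − 1 + 0 = 0.
(K is a triangulation of the Klein bottle.)

H_0 = Z,  H_1 = Z × Z/2,  H_2 = 0.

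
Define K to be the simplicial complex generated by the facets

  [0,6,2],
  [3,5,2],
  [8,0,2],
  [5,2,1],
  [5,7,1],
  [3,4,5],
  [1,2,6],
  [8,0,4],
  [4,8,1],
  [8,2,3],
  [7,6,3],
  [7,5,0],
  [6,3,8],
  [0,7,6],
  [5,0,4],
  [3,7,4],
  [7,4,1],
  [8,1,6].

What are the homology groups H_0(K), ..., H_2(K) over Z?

H_0 ≅ Z,  H_1 ≅ Z ⊕ Z/2,  H_2 = 0.

K has 9 vertices, 27 edges, 18 triangles.
rank ∂_0 = 0, rank ∂_1 = 8 ⇒ b_0 = 9 − 0 − 8 = 1; all invariant factors of ∂_1 are 1 so no torsion. So H_0 ≅ Z.
rank ∂_1 = 8, rank ∂_2 = 18 ⇒ b_1 = 27 − 8 − 18 = 1; ∂_2 has invariant factor(s) [2] giving torsion. So H_1 ≅ Z ⊕ Z/2.
rank ∂_2 = 18, rank ∂_3 = 0 ⇒ b_2 = 18 − 18 − 0 = 0. So H_2 ≅ 0.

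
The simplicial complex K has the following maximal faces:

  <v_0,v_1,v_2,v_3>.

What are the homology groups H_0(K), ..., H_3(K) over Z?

K has 4 vertices, 6 edges, 4 triangles, 1 3-simplex.
rank ∂_0 = 0, rank ∂_1 = 3 ⇒ b_0 = 4 − 0 − 3 = 1; all invariant factors of ∂_1 are 1 so no torsion. So H_0 = Z.
rank ∂_1 = 3, rank ∂_2 = 3 ⇒ b_1 = 6 − 3 − 3 = 0; all invariant factors of ∂_2 are 1 so no torsion. So H_1 = 0.
rank ∂_2 = 3, rank ∂_3 = 1 ⇒ b_2 = 4 − 3 − 1 = 0; all invariant factors of ∂_3 are 1 so no torsion. So H_2 = 0.
rank ∂_3 = 1, rank ∂_4 = 0 ⇒ b_3 = 1 − 1 − 0 = 0. So H_3 = 0.

H_0 = Z,  H_1 = 0,  H_2 = 0,  H_3 = 0.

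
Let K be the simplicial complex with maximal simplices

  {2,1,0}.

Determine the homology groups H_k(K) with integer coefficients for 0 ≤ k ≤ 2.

Fix the vertex order 0 < 1 < 2 and write every simplex with vertices in increasing order. Then dim K = 2 and the simplices of K are:

  0-simplices (3): [0], [1], [2]
  1-simplices (3): [0,1], [0,2], [1,2]
  2-simplices (1): [0,1,2]

giving chain groups C_0 ≅ Z^3, C_1 ≅ Z^3, C_2 ≅ Z^1.

∂_1: C_1 → C_0 sends each edge [p,q] (with p < q) to q − p.
The 3×3 boundary matrix has rank 2 and Smith normal form diag(1,1).

Boundary ∂_2: C_2 → C_1 acts by ∂[p,q,r] = [q,r] − [p,r] + [p,q]. For instance
  ∂[0,1,2] = [1,2] − [0,2] + [0,1].
The resulting 3×1 matrix has rank 1, and its Smith normal form has invariant factors (1).

Now H_k = ker ∂_k / im ∂_{k+1}, so:

  H_0: rank C_0 − rank ∂_1 = 3 − 2 = 1, and the invariant factors of ∂_1 are all 1, so H_0 = Z.
  H_1: rank ker ∂_1 − rank ∂_2 = (3 − 2) − 1 = 0, and the invariant factors of ∂_2 are all 1, so H_1 = 0.
  H_2: rank ker ∂_2 − rank ∂_3 = (1 − 1) − 0 = 0, and there is no ∂_3, so H_2 = 0.

As a check, the Euler characteristic is 3 − 3 + 1 = 1, which agrees with 1 − 0 + 0 = 1.
(K is a triangulation of the 2-simplex.)

H_0 ≅ Z,  H_1 = 0,  H_2 = 0.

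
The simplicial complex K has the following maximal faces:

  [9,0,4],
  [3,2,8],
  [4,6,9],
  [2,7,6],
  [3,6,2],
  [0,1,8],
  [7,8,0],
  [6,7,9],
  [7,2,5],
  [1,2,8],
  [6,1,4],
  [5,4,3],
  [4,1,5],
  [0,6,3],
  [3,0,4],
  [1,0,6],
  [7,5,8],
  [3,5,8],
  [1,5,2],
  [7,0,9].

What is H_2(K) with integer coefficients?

K has 10 vertices, 30 edges, 20 triangles.
rank ∂_2 = 20, rank ∂_3 = 0 ⇒ b_2 = 20 − 20 − 0 = 0. So H_2 = 0.

H_2 ≅ 0.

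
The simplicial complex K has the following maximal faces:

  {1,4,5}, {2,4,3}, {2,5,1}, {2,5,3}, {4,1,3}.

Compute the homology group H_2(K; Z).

We work with the vertex ordering 1 < 2 < 3 < 4 < 5. The simplices of K, each written with vertices in increasing order, are:

  0-simplices (5): [1], [2], [3], [4], [5]
  1-simplices (10): [1,2], [1,3], [1,4], [1,5], [2,3], [2,4], [2,5], [3,4], [3,5], [4,5]
  2-simplices (5): [1,2,5], [1,3,4], [1,4,5], [2,3,4], [2,3,5]

so the chain groups are C_0 ≅ Z^5, C_1 ≅ Z^10, C_2 ≅ Z^5.

∂_1: C_1 → C_0 maps an edge to its endpoints' difference, ∂[p,q] = q − p. For instance
  ∂[2,4] = [4] − [2].
The resulting 5×10 matrix has rank 4, and its Smith normal form has invariant factors (1,1,1,1).

The boundary map ∂_2: C_2 → C_1 acts by ∂[p,q,r] = [q,r] − [p,r] + [p,q]. For instance
  ∂[2,3,4] = [3,4] − [2,4] + [2,3],
  ∂[1,2,5] = [2,5] − [1,5] + [1,2].
As a 10×5 matrix over Z this has rank 5, with invariant factors (1,1,1,1,1).

Reading off H_k = ker ∂_k / im ∂_{k+1}:

  H_2: rank ker ∂_2 − rank ∂_3 = (5 − 5) − 0 = 0, and there is no ∂_3, so H_2 ≅ 0.

H_2 ≅ 0.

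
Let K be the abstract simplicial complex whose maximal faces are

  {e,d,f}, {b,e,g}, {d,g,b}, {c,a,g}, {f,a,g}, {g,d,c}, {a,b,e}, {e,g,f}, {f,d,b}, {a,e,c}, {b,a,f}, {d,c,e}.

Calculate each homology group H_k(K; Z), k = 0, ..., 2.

H_0 = Z,  H_1 = Z/2Z,  H_2 = 0.

K has 7 vertices, 18 edges, 12 triangles.
rank ∂_0 = 0, rank ∂_1 = 6 ⇒ b_0 = 7 − 0 − 6 = 1; all invariant factors of ∂_1 are 1 so no torsion. So H_0 ≅ Z.
rank ∂_1 = 6, rank ∂_2 = 12 ⇒ b_1 = 18 − 6 − 12 = 0; ∂_2 has invariant factor(s) [2] giving torsion. So H_1 ≅ Z/2Z.
rank ∂_2 = 12, rank ∂_3 = 0 ⇒ b_2 = 12 − 12 − 0 = 0. So H_2 ≅ 0.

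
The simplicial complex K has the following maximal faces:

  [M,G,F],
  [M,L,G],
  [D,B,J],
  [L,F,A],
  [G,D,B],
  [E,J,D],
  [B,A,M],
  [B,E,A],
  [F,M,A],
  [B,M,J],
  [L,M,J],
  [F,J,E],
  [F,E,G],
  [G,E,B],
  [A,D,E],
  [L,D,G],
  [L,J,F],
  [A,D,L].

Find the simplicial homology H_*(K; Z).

H_0 = Z,  H_1 = Z ⊕ Z/2Z,  H_2 = 0.

K has 9 vertices, 27 edges, 18 triangles.
rank ∂_0 = 0, rank ∂_1 = 8 ⇒ b_0 = 9 − 0 − 8 = 1; all invariant factors of ∂_1 are 1 so no torsion. So H_0 = Z.
rank ∂_1 = 8, rank ∂_2 = 18 ⇒ b_1 = 27 − 8 − 18 = 1; ∂_2 has invariant factor(s) [2] giving torsion. So H_1 = Z ⊕ Z/2Z.
rank ∂_2 = 18, rank ∂_3 = 0 ⇒ b_2 = 18 − 18 − 0 = 0. So H_2 = 0.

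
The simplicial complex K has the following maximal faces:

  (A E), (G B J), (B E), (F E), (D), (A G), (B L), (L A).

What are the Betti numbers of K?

b_0 = 2, b_1 = 2, b_2 = 0.

K has 8 vertices, 9 edges, 1 triangle.
rank ∂_0 = 0, rank ∂_1 = 6 ⇒ b_0 = 8 − 0 − 6 = 2; all invariant factors of ∂_1 are 1 so no torsion. So H_0 ≅ Z^2.
rank ∂_1 = 6, rank ∂_2 = 1 ⇒ b_1 = 9 − 6 − 1 = 2; all invariant factors of ∂_2 are 1 so no torsion. So H_1 ≅ Z^2.
rank ∂_2 = 1, rank ∂_3 = 0 ⇒ b_2 = 1 − 1 − 0 = 0. So H_2 ≅ 0.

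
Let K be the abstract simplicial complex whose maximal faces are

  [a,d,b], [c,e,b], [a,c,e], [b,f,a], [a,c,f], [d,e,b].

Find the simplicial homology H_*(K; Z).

H_0 ≅ Z,  H_1 ≅ Z,  H_2 = 0.

K has 6 vertices, 12 edges, 6 triangles.
rank ∂_0 = 0, rank ∂_1 = 5 ⇒ b_0 = 6 − 0 − 5 = 1; all invariant factors of ∂_1 are 1 so no torsion. So H_0 ≅ Z.
rank ∂_1 = 5, rank ∂_2 = 6 ⇒ b_1 = 12 − 5 − 6 = 1; all invariant factors of ∂_2 are 1 so no torsion. So H_1 ≅ Z.
rank ∂_2 = 6, rank ∂_3 = 0 ⇒ b_2 = 6 − 6 − 0 = 0. So H_2 ≅ 0.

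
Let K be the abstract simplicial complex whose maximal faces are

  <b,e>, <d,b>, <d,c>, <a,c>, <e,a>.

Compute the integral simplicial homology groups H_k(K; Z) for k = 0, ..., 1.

K has 5 vertices, 5 edges.
rank ∂_0 = 0, rank ∂_1 = 4 ⇒ b_0 = 5 − 0 − 4 = 1; all invariant factors of ∂_1 are 1 so no torsion. So H_0 = Z.
rank ∂_1 = 4, rank ∂_2 = 0 ⇒ b_1 = 5 − 4 − 0 = 1. So H_1 = Z.

H_0 = Z,  H_1 = Z.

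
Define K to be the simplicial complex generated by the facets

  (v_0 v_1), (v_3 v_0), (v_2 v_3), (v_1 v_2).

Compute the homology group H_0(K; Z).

H_0 = Z.

Fix the vertex order v_0 < v_1 < v_2 < v_3 and write every simplex with vertices in increasing order. Then dim K = 1 and the simplices of K are:

  0-simplices (4): [v_0], [v_1], [v_2], [v_3]
  1-simplices (4): [v_0,v_1], [v_0,v_3], [v_1,v_2], [v_2,v_3]

so the chain groups are C_0 ≅ Z^4, C_1 ≅ Z^4.

∂_1: C_1 → C_0 sends each edge [p,q] (with p < q) to q − p.
The 4×4 boundary matrix has rank 3 and Smith normal form diag(1,1,1).

Reading off H_k = ker ∂_k / im ∂_{k+1}:

  H_0: rank C_0 − rank ∂_1 = 4 − 3 = 1, and the invariant factors of ∂_1 are all 1, so H_0 ≅ Z.

(K is a triangulation of the circle S^1.)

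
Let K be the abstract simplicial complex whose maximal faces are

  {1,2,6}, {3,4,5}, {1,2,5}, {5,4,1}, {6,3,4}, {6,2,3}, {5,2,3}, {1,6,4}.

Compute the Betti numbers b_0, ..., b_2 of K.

b_0 = 1, b_1 = 0, b_2 = 1.

Fix the vertex order 1 < 2 < 3 < 4 < 5 < 6 and write every simplex with vertices in increasing order. Then dim K = 2 and the simplices of K are:

  0-simplices (6): [1], [2], [3], [4], [5], [6]
  1-simplices (12): [1,2], [1,4], [1,5], [1,6], [2,3], [2,5], [2,6], [3,4], [3,5], [3,6], [4,5], [4,6]
  2-simplices (8): [1,2,5], [1,2,6], [1,4,5], [1,4,6], [2,3,5], [2,3,6], [3,4,5], [3,4,6]

giving chain groups C_0 ≅ Z^6, C_1 ≅ Z^12, C_2 ≅ Z^8.

∂_1: C_1 → C_0 is given by ∂[p,q] = [q] − [p]. For instance
  ∂[3,5] = [5] − [3].
This gives a 6×12 integer matrix of rank 5; reducing to Smith normal form yields diagonal entries (1,1,1,1,1).

The boundary map ∂_2: C_2 → C_1 maps a triangle to the signed sum of its edges. For instance
  ∂[1,2,6] = [2,6] − [1,6] + [1,2],
  ∂[1,2,5] = [2,5] − [1,5] + [1,2].
As a 12×8 matrix over Z this has rank 7, with invariant factors (1,1,1,1,1,1,1).

Reading off H_k = ker ∂_k / im ∂_{k+1}:

  H_0: rank C_0 − rank ∂_1 = 6 − 5 = 1, and the invariant factors of ∂_1 are all 1, so H_0 = Z.
  H_1: rank ker ∂_1 − rank ∂_2 = (12 − 5) − 7 = 0, and the invariant factors of ∂_2 are all 1, so H_1 = 0.
  H_2: rank ker ∂_2 − rank ∂_3 = (8 − 7) − 0 = 1, and there is no ∂_3, so H_2 = Z.

(K is a triangulation of the 2-sphere S^2.)

Hence the Betti numbers are b_0 = 1, b_1 = 0, b_2 = 1.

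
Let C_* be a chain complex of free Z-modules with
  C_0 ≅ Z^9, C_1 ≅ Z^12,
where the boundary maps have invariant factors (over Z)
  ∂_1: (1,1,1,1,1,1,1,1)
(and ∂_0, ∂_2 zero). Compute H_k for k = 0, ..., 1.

H_0: b_0 = 9 − 0 − 8 = 1; torsion from ∂_1 factors > 1: none. So H_0 = Z.
H_1: b_1 = 12 − 8 − 0 = 4; torsion from ∂_2 factors > 1: none. So H_1 = Z^4.

H_0 = Z,  H_1 = Z^4.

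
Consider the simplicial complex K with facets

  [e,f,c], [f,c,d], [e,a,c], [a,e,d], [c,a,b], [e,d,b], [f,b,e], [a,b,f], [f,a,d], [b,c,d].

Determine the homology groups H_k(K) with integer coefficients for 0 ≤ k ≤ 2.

Fix the vertex order a < b < c < d < e < f and write every simplex with vertices in increasing order. Then dim K = 2 and the simplices of K are:

  0-simplices (6): a, b, c, d, e, f
  1-simplices (15): ab, ac, ad, ae, af, bc, bd, be, bf, cd, ce, cf, de, df, ef
  2-simplices (10): abc, abf, ace, ade, adf, bcd, bde, bef, cdf, cef

giving chain groups C_0 ≅ Z^6, C_1 ≅ Z^15, C_2 ≅ Z^10.

∂_1: C_1 → C_0 sends each edge [p,q] (with p < q) to q − p. For instance
  ∂cd = d − c.
The 6×15 boundary matrix has rank 5 and Smith normal form diag(1,1,1,1,1).

The boundary map ∂_2: C_2 → C_1 maps a triangle to the signed sum of its edges. For instance
  ∂cdf = df − cf + cd,
  ∂bcd = cd − bd + bc.
The resulting 15×10 matrix has rank 10, and its Smith normal form has invariant factors (1,1,1,1,1,1,1,1,1,2).

From H_k ≅ ker(∂_k) / im(∂_{k+1}) we obtain:

  H_0: rank C_0 − rank ∂_1 = 6 − 5 = 1, and the invariant factors of ∂_1 are all 1, so H_0 ≅ Z.
  H_1: rank ker ∂_1 − rank ∂_2 = (15 − 5) − 10 = 0, and ∂_2 has invariant factor 2 > 1, so H_1 ≅ Z_2.
  H_2: rank ker ∂_2 − rank ∂_3 = (10 − 10) − 0 = 0, and there is no ∂_3, so H_2 ≅ 0.

H_0 = Z,  H_1 = Z_2,  H_2 = 0.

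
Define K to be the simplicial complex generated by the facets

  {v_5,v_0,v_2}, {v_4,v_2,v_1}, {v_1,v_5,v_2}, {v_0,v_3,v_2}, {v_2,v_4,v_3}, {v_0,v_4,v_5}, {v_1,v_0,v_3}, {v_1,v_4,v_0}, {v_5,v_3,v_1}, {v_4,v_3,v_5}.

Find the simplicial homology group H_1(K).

Order the vertices as v_0 < v_1 < v_2 < v_3 < v_4 < v_5. Listing each simplex with vertices in this order, K has dimension 2 with simplices:

  0-simplices (6): [v_0], [v_1], [v_2], [v_3], [v_4], [v_5]
  1-simplices (15): (15 of them)
  2-simplices (10): [v_0,v_1,v_3], [v_0,v_1,v_4], [v_0,v_2,v_3], [v_0,v_2,v_5], [v_0,v_4,v_5], [v_1,v_2,v_4], [v_1,v_2,v_5], [v_1,v_3,v_5], [v_2,v_3,v_4], [v_3,v_4,v_5]

giving chain groups C_0 ≅ Z^6, C_1 ≅ Z^15, C_2 ≅ Z^10.

Boundary ∂_1: C_1 → C_0 maps an edge to its endpoints' difference, ∂[p,q] = q − p. For instance
  ∂[v_2,v_5] = [v_5] − [v_2].
This gives a 6×15 integer matrix of rank 5; reducing to Smith normal form yields diagonal entries (1,1,1,1,1).

The boundary map ∂_2: C_2 → C_1 acts by ∂[p,q,r] = [q,r] − [p,r] + [p,q]. For instance
  ∂[v_3,v_4,v_5] = [v_4,v_5] − [v_3,v_5] + [v_3,v_4],
  ∂[v_0,v_2,v_5] = [v_2,v_5] − [v_0,v_5] + [v_0,v_2].
The resulting 15×10 matrix has rank 10, and its Smith normal form has invariant factors (1,1,1,1,1,1,1,1,1,2).

Reading off H_k = ker ∂_k / im ∂_{k+1}:

  H_1: rank ker ∂_1 − rank ∂_2 = (15 − 5) − 10 = 0, and ∂_2 has invariant factor 2 > 1, so H_1 ≅ Z_2.

(K is a triangulation of the real projective plane RP^2.)

H_1 = Z_2.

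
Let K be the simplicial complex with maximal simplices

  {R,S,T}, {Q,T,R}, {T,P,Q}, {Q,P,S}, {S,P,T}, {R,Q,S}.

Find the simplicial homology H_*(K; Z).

Take the total order P < Q < R < S < T on the vertex set. Then K (dimension 2) consists of the simplices:

  0-simplices (5): P, Q, R, S, T
  1-simplices (9): PQ, PS, PT, QR, QS, QT, RS, RT, ST
  2-simplices (6): PQS, PQT, PST, QRS, QRT, RST

so the chain groups are C_0 ≅ Z^5, C_1 ≅ Z^9, C_2 ≅ Z^6.

∂_1: C_1 → C_0 sends each edge [p,q] (with p < q) to q − p.
As a 5×9 matrix over Z this has rank 4, with invariant factors (1,1,1,1).

The boundary map ∂_2: C_2 → C_1 maps a triangle to the signed sum of its edges. For instance
  ∂QRT = RT − QT + QR,
  ∂PQS = QS − PS + PQ.
This gives a 9×6 integer matrix of rank 5; reducing to Smith normal form yields diagonal entries (1,1,1,1,1).

Reading off H_k = ker ∂_k / im ∂_{k+1}:

  H_0: rank C_0 − rank ∂_1 = 5 − 4 = 1, and the invariant factors of ∂_1 are all 1, so H_0 = Z.
  H_1: rank ker ∂_1 − rank ∂_2 = (9 − 4) − 5 = 0, and the invariant factors of ∂_2 are all 1, so H_1 = 0.
  H_2: rank ker ∂_2 − rank ∂_3 = (6 − 5) − 0 = 1, and there is no ∂_3, so H_2 = Z.

(K is a triangulation of the 2-sphere S^2.)

H_0 ≅ Z,  H_1 = 0,  H_2 ≅ Z.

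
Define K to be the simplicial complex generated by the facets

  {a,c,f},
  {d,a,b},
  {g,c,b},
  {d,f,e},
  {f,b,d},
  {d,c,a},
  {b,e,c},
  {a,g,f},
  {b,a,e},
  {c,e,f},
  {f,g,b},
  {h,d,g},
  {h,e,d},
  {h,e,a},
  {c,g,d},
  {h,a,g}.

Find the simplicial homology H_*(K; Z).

Take the total order a < b < c < d < e < f < g < h on the vertex set. Then K (dimension 2) consists of the simplices:

  0-simplices (8): a, b, c, d, e, f, g, h
  1-simplices (24): ab, ac, ad, ae, af, ag, ah, bc, bd, be, bf, bg, cd, ce, cf, cg, de, df, dg, dh, ef, eh, fg, gh
  2-simplices (16): abd, abe, acd, acf, aeh, afg, agh, bce, bcg, bdf, bfg, cdg, cef, def, deh, dgh

giving chain groups C_0 ≅ Z^8, C_1 ≅ Z^24, C_2 ≅ Z^16.

Boundary ∂_1: C_1 → C_0 maps an edge to its endpoints' difference, ∂[p,q] = q − p.
As a 8×24 matrix over Z this has rank 7, with invariant factors (1,1,1,1,1,1,1).

∂_2: C_2 → C_1 maps a triangle to the signed sum of its edges. For instance
  ∂bce = ce − be + bc,
  ∂cdg = dg − cg + cd.
The 24×16 boundary matrix has rank 15 and Smith normal form diag(1,1,1,1,1,1,1,1,1,1,1,1,1,1,1).

Reading off H_k = ker ∂_k / im ∂_{k+1}:

  H_0: rank C_0 − rank ∂_1 = 8 − 7 = 1, and the invariant factors of ∂_1 are all 1, so H_0 = Z.
  H_1: rank ker ∂_1 − rank ∂_2 = (24 − 7) − 15 = 2, and the invariant factors of ∂_2 are all 1, so H_1 = Z^2.
  H_2: rank ker ∂_2 − rank ∂_3 = (16 − 15) − 0 = 1, and there is no ∂_3, so H_2 = Z.

As a check, the Euler characteristic is 8 − 24 + 16 = 0, which agrees with 1 − 2 + 1 = 0.

H_0 ≅ Z,  H_1 ≅ Z^2,  H_2 ≅ Z.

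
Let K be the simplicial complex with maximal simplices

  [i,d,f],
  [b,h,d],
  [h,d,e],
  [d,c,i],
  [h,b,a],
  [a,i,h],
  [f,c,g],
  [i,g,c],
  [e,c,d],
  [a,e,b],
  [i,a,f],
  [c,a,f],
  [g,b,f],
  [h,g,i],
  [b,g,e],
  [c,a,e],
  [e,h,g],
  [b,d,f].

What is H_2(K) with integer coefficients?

H_2 ≅ 0.

We work with the vertex ordering a < b < c < d < e < f < g < h < i. The simplices of K, each written with vertices in increasing order, are:

  0-simplices (9): a, b, c, d, e, f, g, h, i
  1-simplices (27): ab, ac, ae, af, ah, ai, bd, be, bf, bg, bh, cd, ce, cf, cg, ci, de, df, dh, di, eg, eh, fg, fi, gh, gi, hi
  2-simplices (18): abe, abh, ace, acf, afi, ahi, bdf, bdh, beg, bfg, cde, cdi, cfg, cgi, deh, dfi, egh, ghi

so the chain groups are C_0 ≅ Z^9, C_1 ≅ Z^27, C_2 ≅ Z^18.

Boundary ∂_1: C_1 → C_0 is given by ∂[p,q] = [q] − [p]. For instance
  ∂cf = f − c.
The resulting 9×27 matrix has rank 8, and its Smith normal form has invariant factors (1,1,1,1,1,1,1,1).

The boundary map ∂_2: C_2 → C_1 maps a triangle to the signed sum of its edges. For instance
  ∂afi = fi − ai + af,
  ∂bfg = fg − bg + bf.
The 27×18 boundary matrix has rank 18 and Smith normal form diag(1,1,1,1,1,1,1,1,1,1,1,1,1,1,1,1,1,2).

Computing H_k = (kernel of ∂_k) / (image of ∂_{k+1}):

  H_2: rank ker ∂_2 − rank ∂_3 = (18 − 18) − 0 = 0, and there is no ∂_3, so H_2 ≅ 0.

(K is a triangulation of the Klein bottle.)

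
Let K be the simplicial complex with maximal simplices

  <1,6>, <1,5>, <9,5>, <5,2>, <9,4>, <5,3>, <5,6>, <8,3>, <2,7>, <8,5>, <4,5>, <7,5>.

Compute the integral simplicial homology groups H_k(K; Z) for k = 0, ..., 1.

H_0 = Z,  H_1 = Z^4.

Order the vertices as 1 < 2 < 3 < 4 < 5 < 6 < 7 < 8 < 9. Listing each simplex with vertices in this order, K has dimension 1 with simplices:

  0-simplices (9): [1], [2], [3], [4], [5], [6], [7], [8], [9]
  1-simplices (12): [1,5], [1,6], [2,5], [2,7], [3,5], [3,8], [4,5], [4,9], [5,6], [5,7], [5,8], [5,9]

giving chain groups C_0 ≅ Z^9, C_1 ≅ Z^12.

∂_1: C_1 → C_0 is given by ∂[p,q] = [q] − [p].
As a 9×12 matrix over Z this has rank 8, with invariant factors (1,1,1,1,1,1,1,1).

Now H_k = ker ∂_k / im ∂_{k+1}, so:

  H_0: rank C_0 − rank ∂_1 = 9 − 8 = 1, and the invariant factors of ∂_1 are all 1, so H_0 ≅ Z.
  H_1: rank ker ∂_1 − rank ∂_2 = (12 − 8) − 0 = 4, and there is no ∂_2, so H_1 ≅ Z^4.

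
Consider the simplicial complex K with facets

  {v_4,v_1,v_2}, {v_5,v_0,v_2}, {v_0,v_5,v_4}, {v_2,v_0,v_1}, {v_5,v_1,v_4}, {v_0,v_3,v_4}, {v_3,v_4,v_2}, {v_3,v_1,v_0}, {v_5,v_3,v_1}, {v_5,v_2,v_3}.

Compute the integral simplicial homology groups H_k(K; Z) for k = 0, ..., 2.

Take the total order v_0 < v_1 < v_2 < v_3 < v_4 < v_5 on the vertex set. Then K (dimension 2) consists of the simplices:

  0-simplices (6): [v_0], [v_1], [v_2], [v_3], [v_4], [v_5]
  1-simplices (15): (15 of them)
  2-simplices (10): [v_0,v_1,v_2], [v_0,v_1,v_3], [v_0,v_2,v_5], [v_0,v_3,v_4], [v_0,v_4,v_5], [v_1,v_2,v_4], [v_1,v_3,v_5], [v_1,v_4,v_5], [v_2,v_3,v_4], [v_2,v_3,v_5]

Hence C_0 ≅ Z^6, C_1 ≅ Z^15, C_2 ≅ Z^10.

∂_1: C_1 → C_0 sends each edge [p,q] (with p < q) to q − p. For instance
  ∂[v_1,v_2] = [v_2] − [v_1].
This gives a 6×15 integer matrix of rank 5; reducing to Smith normal form yields diagonal entries (1,1,1,1,1).

∂_2: C_2 → C_1 sends each 2-simplex [p,q,r] to [q,r] − [p,r] + [p,q]. For instance
  ∂[v_1,v_2,v_4] = [v_2,v_4] − [v_1,v_4] + [v_1,v_2],
  ∂[v_0,v_1,v_2] = [v_1,v_2] − [v_0,v_2] + [v_0,v_1].
As a 15×10 matrix over Z this has rank 10, with invariant factors (1,1,1,1,1,1,1,1,1,2).

Reading off H_k = ker ∂_k / im ∂_{k+1}:

  H_0: rank C_0 − rank ∂_1 = 6 − 5 = 1, and the invariant factors of ∂_1 are all 1, so H_0 = Z.
  H_1: rank ker ∂_1 − rank ∂_2 = (15 − 5) − 10 = 0, and ∂_2 has invariant factor 2 > 1, so H_1 = Z/2.
  H_2: rank ker ∂_2 − rank ∂_3 = (10 − 10) − 0 = 0, and there is no ∂_3, so H_2 = 0.

H_0 = Z,  H_1 = Z/2,  H_2 = 0.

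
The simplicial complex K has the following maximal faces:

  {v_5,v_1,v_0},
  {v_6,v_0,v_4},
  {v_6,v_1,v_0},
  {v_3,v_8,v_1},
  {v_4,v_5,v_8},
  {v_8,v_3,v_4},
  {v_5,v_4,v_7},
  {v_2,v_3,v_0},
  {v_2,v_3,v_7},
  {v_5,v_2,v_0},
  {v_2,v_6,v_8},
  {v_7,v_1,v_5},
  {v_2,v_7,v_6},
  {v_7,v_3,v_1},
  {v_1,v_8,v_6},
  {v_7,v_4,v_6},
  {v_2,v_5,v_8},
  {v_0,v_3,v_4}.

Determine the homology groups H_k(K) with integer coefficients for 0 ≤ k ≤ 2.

Fix the vertex order v_0 < v_1 < v_2 < v_3 < v_4 < v_5 < v_6 < v_7 < v_8 and write every simplex with vertices in increasing order. Then dim K = 2 and the simplices of K are:

  0-simplices (9): [v_0], [v_1], [v_2], [v_3], [v_4], [v_5], [v_6], [v_7], [v_8]
  1-simplices (27): (27 of them)
  2-simplices (18): (18 of them)

giving chain groups C_0 ≅ Z^9, C_1 ≅ Z^27, C_2 ≅ Z^18.

Boundary ∂_1: C_1 → C_0 maps an edge to its endpoints' difference, ∂[p,q] = q − p.
The resulting 9×27 matrix has rank 8, and its Smith normal form has invariant factors (1,1,1,1,1,1,1,1).

∂_2: C_2 → C_1 acts by ∂[p,q,r] = [q,r] − [p,r] + [p,q]. For instance
  ∂[v_0,v_3,v_4] = [v_3,v_4] − [v_0,v_4] + [v_0,v_3],
  ∂[v_2,v_3,v_7] = [v_3,v_7] − [v_2,v_7] + [v_2,v_3].
The 27×18 boundary matrix has rank 17 and Smith normal form diag(1,1,1,1,1,1,1,1,1,1,1,1,1,1,1,1,1).

From H_k ≅ ker(∂_k) / im(∂_{k+1}) we obtain:

  H_0: rank C_0 − rank ∂_1 = 9 − 8 = 1, and the invariant factors of ∂_1 are all 1, so H_0 = Z.
  H_1: rank ker ∂_1 − rank ∂_2 = (27 − 8) − 17 = 2, and the invariant factors of ∂_2 are all 1, so H_1 = Z^2.
  H_2: rank ker ∂_2 − rank ∂_3 = (18 − 17) − 0 = 1, and there is no ∂_3, so H_2 = Z.

As a check, the Euler characteristic is 9 − 27 + 18 = 0, which agrees with 1 − 2 + 1 = 0.
(K is a triangulation of the torus T^2.)

H_0 = Z,  H_1 = Z^2,  H_2 = Z.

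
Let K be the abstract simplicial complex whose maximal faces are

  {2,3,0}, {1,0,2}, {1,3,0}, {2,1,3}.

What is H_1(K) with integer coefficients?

Take the total order 0 < 1 < 2 < 3 on the vertex set. Then K (dimension 2) consists of the simplices:

  0-simplices (4): [0], [1], [2], [3]
  1-simplices (6): [0,1], [0,2], [0,3], [1,2], [1,3], [2,3]
  2-simplices (4): [0,1,2], [0,1,3], [0,2,3], [1,2,3]

so the chain groups are C_0 ≅ Z^4, C_1 ≅ Z^6, C_2 ≅ Z^4.

The boundary map ∂_1: C_1 → C_0 sends each edge [p,q] (with p < q) to q − p.
As a 4×6 matrix over Z this has rank 3, with invariant factors (1,1,1).

∂_2: C_2 → C_1 acts by ∂[p,q,r] = [q,r] − [p,r] + [p,q]. For instance
  ∂[0,1,2] = [1,2] − [0,2] + [0,1],
  ∂[0,1,3] = [1,3] − [0,3] + [0,1].
As a 6×4 matrix over Z this has rank 3, with invariant factors (1,1,1).

Reading off H_k = ker ∂_k / im ∂_{k+1}:

  H_1: rank ker ∂_1 − rank ∂_2 = (6 − 3) − 3 = 0, and the invariant factors of ∂_2 are all 1, so H_1 ≅ 0.

H_1 = 0.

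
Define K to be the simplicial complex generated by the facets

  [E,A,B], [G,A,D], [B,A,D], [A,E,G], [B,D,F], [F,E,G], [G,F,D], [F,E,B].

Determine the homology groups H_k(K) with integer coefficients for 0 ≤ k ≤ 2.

H_0 ≅ Z,  H_1 = 0,  H_2 ≅ Z.

Order the vertices as A < B < D < E < F < G. Listing each simplex with vertices in this order, K has dimension 2 with simplices:

  0-simplices (6): A, B, D, E, F, G
  1-simplices (12): AB, AD, AE, AG, BD, BE, BF, DF, DG, EF, EG, FG
  2-simplices (8): ABD, ABE, ADG, AEG, BDF, BEF, DFG, EFG

so the chain groups are C_0 ≅ Z^6, C_1 ≅ Z^12, C_2 ≅ Z^8.

∂_1: C_1 → C_0 maps an edge to its endpoints' difference, ∂[p,q] = q − p. For instance
  ∂AD = D − A.
This gives a 6×12 integer matrix of rank 5; reducing to Smith normal form yields diagonal entries (1,1,1,1,1).

∂_2: C_2 → C_1 maps a triangle to the signed sum of its edges. For instance
  ∂AEG = EG − AG + AE,
  ∂ABE = BE − AE + AB.
The 12×8 boundary matrix has rank 7 and Smith normal form diag(1,1,1,1,1,1,1).

Computing H_k = (kernel of ∂_k) / (image of ∂_{k+1}):

  H_0: rank C_0 − rank ∂_1 = 6 − 5 = 1, and the invariant factors of ∂_1 are all 1, so H_0 ≅ Z.
  H_1: rank ker ∂_1 − rank ∂_2 = (12 − 5) − 7 = 0, and the invariant factors of ∂_2 are all 1, so H_1 ≅ 0.
  H_2: rank ker ∂_2 − rank ∂_3 = (8 − 7) − 0 = 1, and there is no ∂_3, so H_2 ≅ Z.

As a check, the Euler characteristic is 6 − 12 + 8 = 2, which agrees with 1 − 0 + 1 = 2.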